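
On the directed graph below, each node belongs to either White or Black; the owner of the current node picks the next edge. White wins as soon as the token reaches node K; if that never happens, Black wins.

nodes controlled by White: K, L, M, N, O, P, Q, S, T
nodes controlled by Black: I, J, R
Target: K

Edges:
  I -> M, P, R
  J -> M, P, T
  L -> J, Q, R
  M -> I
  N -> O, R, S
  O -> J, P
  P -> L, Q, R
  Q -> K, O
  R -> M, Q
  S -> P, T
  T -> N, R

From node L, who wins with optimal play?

A0 = {K}
A1: add {Q} — Q (White) has Q→K.
A2: add {L, P} — L (White) has L→Q; P (White) has P→Q.
L ∈ A2, so White can force the target.

White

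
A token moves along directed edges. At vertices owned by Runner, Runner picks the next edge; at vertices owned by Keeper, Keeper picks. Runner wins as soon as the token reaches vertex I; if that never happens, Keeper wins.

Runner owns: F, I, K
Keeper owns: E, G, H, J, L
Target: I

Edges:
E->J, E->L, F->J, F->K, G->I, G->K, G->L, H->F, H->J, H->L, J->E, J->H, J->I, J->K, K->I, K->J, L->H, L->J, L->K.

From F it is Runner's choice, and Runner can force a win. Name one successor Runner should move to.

A0 = {I}
A1: add {K} — K (Runner) has K→I.
A2: add {F} — F (Runner) has F→K.
A3 = A2; e.g. E (Keeper) can still go to J. Fixed point.
From F, successor K is in the attractor (rank 1); the other successor J is not.

K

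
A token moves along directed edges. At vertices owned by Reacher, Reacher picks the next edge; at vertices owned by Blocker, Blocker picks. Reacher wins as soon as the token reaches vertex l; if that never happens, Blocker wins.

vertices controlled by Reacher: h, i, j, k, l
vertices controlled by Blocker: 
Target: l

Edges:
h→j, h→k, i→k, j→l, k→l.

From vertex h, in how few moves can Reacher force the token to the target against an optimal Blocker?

A0 = {l}
A1: add {j, k} — j (Reacher) has j→l; k (Reacher) has k→l.
A2: add {h, i} — h (Reacher) has h→j; i (Reacher) has i→k.
A2 = all vertices. Fixed point.
h enters the attractor at level 2, so Reacher can force the target in 2 moves from there.

2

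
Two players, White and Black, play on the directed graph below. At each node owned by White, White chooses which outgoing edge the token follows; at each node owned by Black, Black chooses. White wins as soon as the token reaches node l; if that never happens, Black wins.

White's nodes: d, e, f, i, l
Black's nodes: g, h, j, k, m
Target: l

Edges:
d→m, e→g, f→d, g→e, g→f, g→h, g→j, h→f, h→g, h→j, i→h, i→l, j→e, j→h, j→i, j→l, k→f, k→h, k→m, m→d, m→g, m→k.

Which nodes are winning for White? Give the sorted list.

A0 = {l}
A1: add {i} — i (White) has i→l.
A2 = A1; e.g. d (White) has no edge into A1. Fixed point.
White's winning region = {i, l}.

i, l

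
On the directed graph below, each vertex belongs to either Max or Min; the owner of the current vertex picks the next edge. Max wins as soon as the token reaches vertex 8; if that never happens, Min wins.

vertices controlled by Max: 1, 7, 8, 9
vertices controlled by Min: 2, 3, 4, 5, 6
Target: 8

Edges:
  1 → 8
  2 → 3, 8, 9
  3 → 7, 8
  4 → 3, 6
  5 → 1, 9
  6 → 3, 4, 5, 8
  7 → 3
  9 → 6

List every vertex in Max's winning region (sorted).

1, 8

A0 = {8}
A1: add {1} — 1 (Max) has 1→8.
A2 = A1; e.g. 2 (Min) can still go to 3. Fixed point.
Max's winning region = {1, 8}.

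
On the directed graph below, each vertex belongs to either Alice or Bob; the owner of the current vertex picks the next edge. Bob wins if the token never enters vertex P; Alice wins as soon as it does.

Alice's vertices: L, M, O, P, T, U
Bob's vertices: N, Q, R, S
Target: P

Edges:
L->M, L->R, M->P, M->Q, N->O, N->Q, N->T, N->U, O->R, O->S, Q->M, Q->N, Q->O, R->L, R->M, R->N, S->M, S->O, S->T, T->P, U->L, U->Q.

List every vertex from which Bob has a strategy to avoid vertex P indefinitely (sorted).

N, O, Q, R, S

A0 = {P}
A1: add {M, T} — M (Alice) has M→P; T (Alice) has T→P.
A2: add {L} — L (Alice) has L→M.
A3: add {U} — U (Alice) has U→L.
A4 = A3; e.g. N (Bob) can still go to O. Fixed point.
Alice's attractor = {L, M, P, T, U}; Bob avoids the target exactly from the complement.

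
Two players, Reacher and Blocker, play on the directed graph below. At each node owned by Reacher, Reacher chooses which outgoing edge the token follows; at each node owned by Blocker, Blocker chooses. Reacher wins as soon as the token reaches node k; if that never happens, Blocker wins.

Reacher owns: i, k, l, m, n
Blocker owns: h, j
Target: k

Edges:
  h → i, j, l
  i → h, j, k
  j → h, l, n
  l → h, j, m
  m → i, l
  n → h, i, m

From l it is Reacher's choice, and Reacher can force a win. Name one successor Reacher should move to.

m

A0 = {k}
A1: add {i} — i (Reacher) has i→k.
A2: add {m, n} — m (Reacher) has m→i; n (Reacher) has n→i.
A3: add {l} — l (Reacher) has l→m.
A4 = A3; e.g. h (Blocker) can still go to j. Fixed point.
From l, successor m is in the attractor (rank 2); the other successors h, j are not.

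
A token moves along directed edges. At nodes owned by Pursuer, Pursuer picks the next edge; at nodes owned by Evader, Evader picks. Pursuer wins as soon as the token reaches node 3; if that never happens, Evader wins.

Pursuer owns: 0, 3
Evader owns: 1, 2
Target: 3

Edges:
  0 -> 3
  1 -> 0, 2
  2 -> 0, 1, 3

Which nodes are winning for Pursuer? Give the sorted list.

A0 = {3}
A1: add {0} — 0 (Pursuer) has 0→3.
A2 = A1; e.g. 1 (Evader) can still go to 2. Fixed point.
Pursuer's winning region = {0, 3}.

0, 3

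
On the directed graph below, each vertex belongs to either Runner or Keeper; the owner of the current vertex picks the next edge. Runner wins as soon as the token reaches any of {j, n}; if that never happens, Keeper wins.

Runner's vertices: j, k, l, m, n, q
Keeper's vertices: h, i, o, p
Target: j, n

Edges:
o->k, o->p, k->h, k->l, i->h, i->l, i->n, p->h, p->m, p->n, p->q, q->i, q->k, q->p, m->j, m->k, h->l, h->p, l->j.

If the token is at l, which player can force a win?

A0 = {j, n}
A1: add {l, m} — l (Runner) has l→j; m (Runner) has m→j.
l ∈ A1, so Runner can force the target.

Runner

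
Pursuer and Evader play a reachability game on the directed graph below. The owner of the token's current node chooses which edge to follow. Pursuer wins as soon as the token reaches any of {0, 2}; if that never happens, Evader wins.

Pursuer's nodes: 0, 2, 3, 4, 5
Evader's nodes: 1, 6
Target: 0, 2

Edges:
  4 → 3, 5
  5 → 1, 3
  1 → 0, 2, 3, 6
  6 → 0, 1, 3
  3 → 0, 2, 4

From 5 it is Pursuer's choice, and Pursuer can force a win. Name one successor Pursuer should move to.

A0 = {0, 2}
A1: add {3} — 3 (Pursuer) has 3→0.
A2: add {4, 5} — 4 (Pursuer) has 4→3; 5 (Pursuer) has 5→3.
A3 = A2; e.g. 1 (Evader) can still go to 6. Fixed point.
From 5, successor 3 is in the attractor (rank 1); the other successor 1 is not.

3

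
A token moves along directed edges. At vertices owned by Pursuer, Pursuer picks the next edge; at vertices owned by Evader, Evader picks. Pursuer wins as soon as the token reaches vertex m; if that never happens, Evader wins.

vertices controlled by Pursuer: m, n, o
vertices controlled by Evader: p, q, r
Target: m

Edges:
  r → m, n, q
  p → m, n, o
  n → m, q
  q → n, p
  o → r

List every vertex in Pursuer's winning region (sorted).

A0 = {m}
A1: add {n} — n (Pursuer) has n→m.
A2 = A1; e.g. o (Pursuer) has no edge into A1. Fixed point.
Pursuer's winning region = {m, n}.

m, n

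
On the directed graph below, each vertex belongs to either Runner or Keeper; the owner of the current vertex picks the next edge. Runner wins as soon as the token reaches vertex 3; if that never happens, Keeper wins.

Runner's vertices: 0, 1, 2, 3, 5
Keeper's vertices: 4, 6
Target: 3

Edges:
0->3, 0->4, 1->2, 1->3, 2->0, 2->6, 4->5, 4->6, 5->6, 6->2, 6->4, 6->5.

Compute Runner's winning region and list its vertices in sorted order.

0, 1, 2, 3

A0 = {3}
A1: add {0, 1} — 0 (Runner) has 0→3; 1 (Runner) has 1→3.
A2: add {2} — 2 (Runner) has 2→0.
A3 = A2; e.g. 4 (Keeper) can still go to 5. Fixed point.
Runner's winning region = {0, 1, 2, 3}.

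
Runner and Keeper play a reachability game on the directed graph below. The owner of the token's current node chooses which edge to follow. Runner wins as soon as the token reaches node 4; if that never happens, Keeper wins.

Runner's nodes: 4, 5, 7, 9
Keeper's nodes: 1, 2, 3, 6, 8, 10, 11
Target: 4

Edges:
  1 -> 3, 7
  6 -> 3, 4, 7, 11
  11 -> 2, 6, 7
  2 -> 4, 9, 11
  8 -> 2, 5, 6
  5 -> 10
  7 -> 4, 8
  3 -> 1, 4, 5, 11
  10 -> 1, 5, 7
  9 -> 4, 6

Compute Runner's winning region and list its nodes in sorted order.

4, 7, 9

A0 = {4}
A1: add {7, 9} — 7 (Runner) has 7→4; 9 (Runner) has 9→4.
A2 = A1; e.g. 1 (Keeper) can still go to 3. Fixed point.
Runner's winning region = {4, 7, 9}.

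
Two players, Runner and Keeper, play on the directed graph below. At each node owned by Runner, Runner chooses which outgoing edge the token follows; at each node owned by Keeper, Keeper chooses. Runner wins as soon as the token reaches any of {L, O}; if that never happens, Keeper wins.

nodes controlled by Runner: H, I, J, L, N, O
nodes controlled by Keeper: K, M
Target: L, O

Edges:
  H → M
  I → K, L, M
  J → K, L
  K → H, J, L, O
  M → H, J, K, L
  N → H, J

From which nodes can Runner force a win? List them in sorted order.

I, J, L, N, O

A0 = {L, O}
A1: add {I, J} — I (Runner) has I→L; J (Runner) has J→L.
A2: add {N} — N (Runner) has N→J.
A3 = A2; e.g. H (Runner) has no edge into A2. Fixed point.
Runner's winning region = {I, J, L, N, O}.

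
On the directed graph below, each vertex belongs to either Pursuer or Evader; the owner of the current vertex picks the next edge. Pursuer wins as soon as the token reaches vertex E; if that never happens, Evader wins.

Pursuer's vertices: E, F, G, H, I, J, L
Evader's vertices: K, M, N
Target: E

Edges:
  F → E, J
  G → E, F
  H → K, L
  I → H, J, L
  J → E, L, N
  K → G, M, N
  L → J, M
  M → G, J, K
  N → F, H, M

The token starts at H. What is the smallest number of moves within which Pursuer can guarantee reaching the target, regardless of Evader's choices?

A0 = {E}
A1: add {F, G, J} — F (Pursuer) has F→E; G (Pursuer) has G→E; J (Pursuer) has J→E.
A2: add {I, L} — I (Pursuer) has I→J; L (Pursuer) has L→J.
A3: add {H} — H (Pursuer) has H→L.
A4 = A3; e.g. K (Evader) can still go to M. Fixed point.
H enters the attractor at level 3, so Pursuer can force the target in 3 moves from there.

3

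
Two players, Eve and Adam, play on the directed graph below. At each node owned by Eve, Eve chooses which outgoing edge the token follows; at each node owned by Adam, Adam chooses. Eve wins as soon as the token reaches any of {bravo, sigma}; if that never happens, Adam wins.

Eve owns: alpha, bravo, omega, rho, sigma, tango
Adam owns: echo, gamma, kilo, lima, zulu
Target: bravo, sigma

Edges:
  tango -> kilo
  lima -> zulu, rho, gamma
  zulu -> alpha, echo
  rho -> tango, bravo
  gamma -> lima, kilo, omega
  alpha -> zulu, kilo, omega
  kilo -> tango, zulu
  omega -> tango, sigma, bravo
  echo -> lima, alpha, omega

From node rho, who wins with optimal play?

A0 = {bravo, sigma}
A1: add {omega, rho} — rho (Eve) has rho→bravo; omega (Eve) has omega→sigma.
rho ∈ A1, so Eve can force the target.

Eve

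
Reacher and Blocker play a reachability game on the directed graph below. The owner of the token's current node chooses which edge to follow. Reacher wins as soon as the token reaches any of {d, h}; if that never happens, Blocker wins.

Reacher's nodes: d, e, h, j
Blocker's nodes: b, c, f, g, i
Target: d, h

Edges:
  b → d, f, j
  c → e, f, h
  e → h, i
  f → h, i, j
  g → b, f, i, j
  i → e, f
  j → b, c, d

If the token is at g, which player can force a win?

Blocker

A0 = {d, h}
A1: add {e, j} — e (Reacher) has e→h; j (Reacher) has j→d.
A2 = A1; e.g. b (Blocker) can still go to f. Fixed point.
g never enters the attractor, so Blocker can avoid the target forever.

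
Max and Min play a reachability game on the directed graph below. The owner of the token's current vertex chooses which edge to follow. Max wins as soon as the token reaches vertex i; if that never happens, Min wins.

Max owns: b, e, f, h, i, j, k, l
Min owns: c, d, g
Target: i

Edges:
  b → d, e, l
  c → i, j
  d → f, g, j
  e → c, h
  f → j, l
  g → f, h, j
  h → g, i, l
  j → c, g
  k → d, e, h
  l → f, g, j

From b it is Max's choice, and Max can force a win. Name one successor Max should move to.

A0 = {i}
A1: add {h} — h (Max) has h→i.
A2: add {e, k} — e (Max) has e→h; k (Max) has k→h.
A3: add {b} — b (Max) has b→e.
A4 = A3; e.g. c (Min) can still go to j. Fixed point.
From b, successor e is in the attractor (rank 2); the other successors d, l are not.

e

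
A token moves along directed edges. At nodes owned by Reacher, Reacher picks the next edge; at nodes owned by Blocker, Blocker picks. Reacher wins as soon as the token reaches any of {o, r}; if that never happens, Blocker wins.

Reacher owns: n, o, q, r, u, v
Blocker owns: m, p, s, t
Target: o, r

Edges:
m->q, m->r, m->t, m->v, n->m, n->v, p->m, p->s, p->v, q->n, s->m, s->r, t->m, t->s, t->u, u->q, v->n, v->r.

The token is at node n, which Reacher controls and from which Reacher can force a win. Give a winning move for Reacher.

A0 = {o, r}
A1: add {v} — v (Reacher) has v→r.
A2: add {n} — n (Reacher) has n→v.
A3: add {q} — q (Reacher) has q→n.
A4: add {u} — u (Reacher) has u→q.
A5 = A4; e.g. m (Blocker) can still go to t. Fixed point.
From n, successor v is in the attractor (rank 1); the other successor m is not.

v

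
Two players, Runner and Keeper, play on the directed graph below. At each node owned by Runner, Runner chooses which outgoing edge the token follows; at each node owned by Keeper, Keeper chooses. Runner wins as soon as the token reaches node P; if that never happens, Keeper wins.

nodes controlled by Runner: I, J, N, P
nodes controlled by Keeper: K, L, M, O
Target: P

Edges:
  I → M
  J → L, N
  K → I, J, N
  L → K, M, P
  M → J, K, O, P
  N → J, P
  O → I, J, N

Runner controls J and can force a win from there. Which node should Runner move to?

A0 = {P}
A1: add {N} — N (Runner) has N→P.
A2: add {J} — J (Runner) has J→N.
A3 = A2; e.g. I (Runner) has no edge into A2. Fixed point.
From J, successor N is in the attractor (rank 1); the other successor L is not.

N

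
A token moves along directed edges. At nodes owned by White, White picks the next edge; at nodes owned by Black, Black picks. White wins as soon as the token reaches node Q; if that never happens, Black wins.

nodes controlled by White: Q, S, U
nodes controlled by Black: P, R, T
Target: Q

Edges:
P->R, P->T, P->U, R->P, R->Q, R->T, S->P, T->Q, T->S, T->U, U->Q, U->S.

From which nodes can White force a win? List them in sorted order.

A0 = {Q}
A1: add {U} — U (White) has U→Q.
A2 = A1; e.g. P (Black) can still go to R. Fixed point.
White's winning region = {Q, U}.

Q, U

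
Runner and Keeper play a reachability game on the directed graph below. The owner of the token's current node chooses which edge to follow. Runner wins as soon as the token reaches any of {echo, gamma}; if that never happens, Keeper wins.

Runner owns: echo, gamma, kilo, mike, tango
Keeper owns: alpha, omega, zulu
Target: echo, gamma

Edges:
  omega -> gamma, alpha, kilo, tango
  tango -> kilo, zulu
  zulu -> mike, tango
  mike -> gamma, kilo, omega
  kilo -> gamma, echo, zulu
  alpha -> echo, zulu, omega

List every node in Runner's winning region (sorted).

A0 = {echo, gamma}
A1: add {kilo, mike} — mike (Runner) has mike→gamma; kilo (Runner) has kilo→gamma.
A2: add {tango} — tango (Runner) has tango→kilo.
A3: add {zulu} — zulu (Keeper): all of {mike, tango} already in.
A4 = A3; e.g. alpha (Keeper) can still go to omega. Fixed point.
Runner's winning region = {echo, gamma, kilo, mike, tango, zulu}.

echo, gamma, kilo, mike, tango, zulu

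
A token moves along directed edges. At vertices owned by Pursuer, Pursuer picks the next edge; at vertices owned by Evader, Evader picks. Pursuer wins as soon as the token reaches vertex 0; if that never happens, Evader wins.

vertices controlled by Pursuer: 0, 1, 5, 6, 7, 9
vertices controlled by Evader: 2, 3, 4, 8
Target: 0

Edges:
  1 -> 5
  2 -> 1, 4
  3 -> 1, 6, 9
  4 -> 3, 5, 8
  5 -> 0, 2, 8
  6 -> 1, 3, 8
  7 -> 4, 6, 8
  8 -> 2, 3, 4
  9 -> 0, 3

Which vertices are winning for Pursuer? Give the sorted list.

A0 = {0}
A1: add {5, 9} — 5 (Pursuer) has 5→0; 9 (Pursuer) has 9→0.
A2: add {1} — 1 (Pursuer) has 1→5.
A3: add {6} — 6 (Pursuer) has 6→1.
A4: add {3, 7} — 3 (Evader): all of {1, 6, 9} already in; 7 (Pursuer) has 7→6.
A5 = A4; e.g. 2 (Evader) can still go to 4. Fixed point.
Pursuer's winning region = {0, 1, 3, 5, 6, 7, 9}.

0, 1, 3, 5, 6, 7, 9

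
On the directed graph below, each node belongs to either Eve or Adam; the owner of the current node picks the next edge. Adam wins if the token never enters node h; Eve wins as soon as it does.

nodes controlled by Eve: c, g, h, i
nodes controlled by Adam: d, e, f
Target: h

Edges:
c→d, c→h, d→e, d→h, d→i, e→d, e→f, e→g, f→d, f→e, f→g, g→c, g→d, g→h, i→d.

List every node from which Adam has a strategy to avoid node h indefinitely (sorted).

A0 = {h}
A1: add {c, g} — c (Eve) has c→h; g (Eve) has g→h.
A2 = A1; e.g. d (Adam) can still go to e. Fixed point.
Eve's attractor = {c, g, h}; Adam avoids the target exactly from the complement.

d, e, f, i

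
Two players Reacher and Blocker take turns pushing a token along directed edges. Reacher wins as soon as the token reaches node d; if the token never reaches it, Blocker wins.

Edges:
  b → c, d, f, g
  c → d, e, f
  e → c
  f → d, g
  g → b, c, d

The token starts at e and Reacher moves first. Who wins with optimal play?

Track states (vertex, player-to-move).
A0 = {(d,Reacher), (d,Blocker)}
A1: add {(b,Reacher), (c,Reacher), (f,Reacher), (g,Reacher)}.
A2: add {(b,Blocker), (e,Blocker), (f,Blocker), (g,Blocker)}.
A3 = A2; e.g. (c,Blocker) stays out. (e,Reacher) never enters ⇒ Blocker avoids the target.

Blocker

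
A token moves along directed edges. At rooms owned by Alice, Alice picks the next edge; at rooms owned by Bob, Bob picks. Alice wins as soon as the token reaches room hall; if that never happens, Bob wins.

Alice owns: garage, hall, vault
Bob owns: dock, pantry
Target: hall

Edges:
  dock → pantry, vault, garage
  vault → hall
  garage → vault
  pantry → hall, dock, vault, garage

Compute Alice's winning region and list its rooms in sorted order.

garage, hall, vault

A0 = {hall}
A1: add {vault} — vault (Alice) has vault→hall.
A2: add {garage} — garage (Alice) has garage→vault.
A3 = A2; e.g. pantry (Bob) can still go to dock. Fixed point.
Alice's winning region = {garage, hall, vault}.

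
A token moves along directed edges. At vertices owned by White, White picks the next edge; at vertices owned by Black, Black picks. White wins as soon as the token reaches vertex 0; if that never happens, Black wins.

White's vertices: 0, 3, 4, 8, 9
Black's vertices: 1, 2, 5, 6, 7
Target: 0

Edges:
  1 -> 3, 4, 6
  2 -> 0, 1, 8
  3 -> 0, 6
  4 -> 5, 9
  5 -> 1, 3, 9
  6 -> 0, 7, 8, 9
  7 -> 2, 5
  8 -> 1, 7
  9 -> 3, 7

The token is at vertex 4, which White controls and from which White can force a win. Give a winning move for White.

A0 = {0}
A1: add {3} — 3 (White) has 3→0.
A2: add {9} — 9 (White) has 9→3.
A3: add {4} — 4 (White) has 4→9.
A4 = A3; e.g. 1 (Black) can still go to 6. Fixed point.
From 4, successor 9 is in the attractor (rank 2); the other successor 5 is not.

9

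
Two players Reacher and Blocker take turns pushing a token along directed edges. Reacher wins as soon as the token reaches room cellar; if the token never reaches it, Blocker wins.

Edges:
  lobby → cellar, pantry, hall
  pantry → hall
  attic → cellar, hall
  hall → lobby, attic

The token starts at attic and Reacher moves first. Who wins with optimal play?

Reacher

Track states (vertex, player-to-move).
A0 = {(cellar,Reacher), (cellar,Blocker)}
A1: add {(lobby,Reacher), (attic,Reacher)}.
(attic,Reacher) ∈ A1 ⇒ Reacher forces the target.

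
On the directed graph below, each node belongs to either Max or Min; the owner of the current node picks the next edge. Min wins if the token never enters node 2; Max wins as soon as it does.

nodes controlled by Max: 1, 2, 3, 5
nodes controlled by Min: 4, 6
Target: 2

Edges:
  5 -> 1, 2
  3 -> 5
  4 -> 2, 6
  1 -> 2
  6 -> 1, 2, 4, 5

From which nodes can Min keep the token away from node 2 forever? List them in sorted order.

A0 = {2}
A1: add {1, 5} — 1 (Max) has 1→2; 5 (Max) has 5→2.
A2: add {3} — 3 (Max) has 3→5.
A3 = A2; e.g. 4 (Min) can still go to 6. Fixed point.
Max's attractor = {1, 2, 3, 5}; Min avoids the target exactly from the complement.

4, 6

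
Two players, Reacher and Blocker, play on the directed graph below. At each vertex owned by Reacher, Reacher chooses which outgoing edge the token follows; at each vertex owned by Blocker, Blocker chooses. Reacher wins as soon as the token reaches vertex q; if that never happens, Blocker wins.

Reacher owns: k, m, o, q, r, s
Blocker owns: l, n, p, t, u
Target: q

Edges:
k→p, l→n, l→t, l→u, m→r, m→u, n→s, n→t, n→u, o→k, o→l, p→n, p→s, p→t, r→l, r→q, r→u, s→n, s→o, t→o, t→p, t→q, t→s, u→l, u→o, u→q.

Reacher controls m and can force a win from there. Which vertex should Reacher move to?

A0 = {q}
A1: add {r} — r (Reacher) has r→q.
A2: add {m} — m (Reacher) has m→r.
A3 = A2; e.g. k (Reacher) has no edge into A2. Fixed point.
From m, successor r is in the attractor (rank 1); the other successor u is not.

r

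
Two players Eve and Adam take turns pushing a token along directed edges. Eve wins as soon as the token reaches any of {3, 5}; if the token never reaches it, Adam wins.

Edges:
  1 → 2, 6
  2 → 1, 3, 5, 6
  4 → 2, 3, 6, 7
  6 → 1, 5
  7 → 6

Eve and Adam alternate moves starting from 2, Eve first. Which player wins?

Eve

Track states (vertex, player-to-move).
A0 = {(3,Eve), (3,Adam), (5,Eve), (5,Adam)}
A1: add {(2,Eve), (4,Eve), (6,Eve)}.
(2,Eve) ∈ A1 ⇒ Eve forces the target.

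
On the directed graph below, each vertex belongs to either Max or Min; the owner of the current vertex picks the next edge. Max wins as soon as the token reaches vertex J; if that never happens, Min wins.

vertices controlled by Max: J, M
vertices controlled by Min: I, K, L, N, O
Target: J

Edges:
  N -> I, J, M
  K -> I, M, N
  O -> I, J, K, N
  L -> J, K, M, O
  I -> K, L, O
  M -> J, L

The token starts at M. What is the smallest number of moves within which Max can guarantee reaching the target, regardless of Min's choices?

A0 = {J}
A1: add {M} — M (Max) has M→J.
A2 = A1; e.g. I (Min) can still go to K. Fixed point.
M enters the attractor at level 1, so Max can force the target in 1 move from there.

1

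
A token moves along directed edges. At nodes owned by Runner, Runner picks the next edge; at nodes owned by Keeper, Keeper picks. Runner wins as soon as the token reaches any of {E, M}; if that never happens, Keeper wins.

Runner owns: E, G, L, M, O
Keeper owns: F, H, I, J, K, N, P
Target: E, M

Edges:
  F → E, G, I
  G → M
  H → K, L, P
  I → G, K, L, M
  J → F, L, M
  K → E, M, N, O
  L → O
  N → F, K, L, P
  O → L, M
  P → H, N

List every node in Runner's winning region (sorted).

E, G, L, M, O

A0 = {E, M}
A1: add {G, O} — G (Runner) has G→M; O (Runner) has O→M.
A2: add {L} — L (Runner) has L→O.
A3 = A2; e.g. F (Keeper) can still go to I. Fixed point.
Runner's winning region = {E, G, L, M, O}.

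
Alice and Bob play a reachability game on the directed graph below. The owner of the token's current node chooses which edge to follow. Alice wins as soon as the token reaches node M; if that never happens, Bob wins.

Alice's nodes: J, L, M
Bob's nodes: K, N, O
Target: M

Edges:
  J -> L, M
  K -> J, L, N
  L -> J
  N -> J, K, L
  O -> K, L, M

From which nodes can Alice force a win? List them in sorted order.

J, L, M

A0 = {M}
A1: add {J} — J (Alice) has J→M.
A2: add {L} — L (Alice) has L→J.
A3 = A2; e.g. K (Bob) can still go to N. Fixed point.
Alice's winning region = {J, L, M}.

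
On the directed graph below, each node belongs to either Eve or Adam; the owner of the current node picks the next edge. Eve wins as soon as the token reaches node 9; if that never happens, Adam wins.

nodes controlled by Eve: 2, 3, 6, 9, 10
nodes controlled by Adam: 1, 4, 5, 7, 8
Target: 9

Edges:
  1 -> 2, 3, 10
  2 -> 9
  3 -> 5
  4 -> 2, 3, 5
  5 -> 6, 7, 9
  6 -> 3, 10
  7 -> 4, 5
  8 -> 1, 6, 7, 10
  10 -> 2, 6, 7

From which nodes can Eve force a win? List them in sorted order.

2, 6, 9, 10

A0 = {9}
A1: add {2} — 2 (Eve) has 2→9.
A2: add {10} — 10 (Eve) has 10→2.
A3: add {6} — 6 (Eve) has 6→10.
A4 = A3; e.g. 1 (Adam) can still go to 3. Fixed point.
Eve's winning region = {2, 6, 9, 10}.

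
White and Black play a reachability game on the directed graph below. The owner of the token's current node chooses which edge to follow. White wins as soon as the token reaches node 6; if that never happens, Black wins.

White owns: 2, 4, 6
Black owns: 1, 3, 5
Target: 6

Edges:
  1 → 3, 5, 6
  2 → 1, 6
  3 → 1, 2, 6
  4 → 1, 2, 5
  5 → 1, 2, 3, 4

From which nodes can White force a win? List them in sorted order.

2, 4, 6

A0 = {6}
A1: add {2} — 2 (White) has 2→6.
A2: add {4} — 4 (White) has 4→2.
A3 = A2; e.g. 1 (Black) can still go to 3. Fixed point.
White's winning region = {2, 4, 6}.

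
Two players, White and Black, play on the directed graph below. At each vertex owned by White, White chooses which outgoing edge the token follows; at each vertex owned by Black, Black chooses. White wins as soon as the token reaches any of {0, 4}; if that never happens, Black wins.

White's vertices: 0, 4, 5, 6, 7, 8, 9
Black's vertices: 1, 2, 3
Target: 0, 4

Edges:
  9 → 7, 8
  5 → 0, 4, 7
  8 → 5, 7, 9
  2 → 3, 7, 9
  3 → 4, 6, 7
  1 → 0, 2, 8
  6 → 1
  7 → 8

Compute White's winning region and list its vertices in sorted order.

A0 = {0, 4}
A1: add {5} — 5 (White) has 5→0.
A2: add {8} — 8 (White) has 8→5.
A3: add {7, 9} — 7 (White) has 7→8; 9 (White) has 9→8.
A4 = A3; e.g. 1 (Black) can still go to 2. Fixed point.
White's winning region = {0, 4, 5, 7, 8, 9}.

0, 4, 5, 7, 8, 9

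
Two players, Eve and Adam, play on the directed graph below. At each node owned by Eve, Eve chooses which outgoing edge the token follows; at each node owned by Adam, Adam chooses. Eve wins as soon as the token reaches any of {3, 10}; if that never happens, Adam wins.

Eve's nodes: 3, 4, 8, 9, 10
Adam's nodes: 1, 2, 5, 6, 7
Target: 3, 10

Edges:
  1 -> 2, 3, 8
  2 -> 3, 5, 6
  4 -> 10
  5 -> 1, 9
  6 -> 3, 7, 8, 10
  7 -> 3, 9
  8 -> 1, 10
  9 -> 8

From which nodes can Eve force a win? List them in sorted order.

3, 4, 6, 7, 8, 9, 10

A0 = {3, 10}
A1: add {4, 8} — 4 (Eve) has 4→10; 8 (Eve) has 8→10.
A2: add {9} — 9 (Eve) has 9→8.
A3: add {7} — 7 (Adam): all of {3, 9} already in.
A4: add {6} — 6 (Adam): all of {3, 7, 8, 10} already in.
A5 = A4; e.g. 1 (Adam) can still go to 2. Fixed point.
Eve's winning region = {3, 4, 6, 7, 8, 9, 10}.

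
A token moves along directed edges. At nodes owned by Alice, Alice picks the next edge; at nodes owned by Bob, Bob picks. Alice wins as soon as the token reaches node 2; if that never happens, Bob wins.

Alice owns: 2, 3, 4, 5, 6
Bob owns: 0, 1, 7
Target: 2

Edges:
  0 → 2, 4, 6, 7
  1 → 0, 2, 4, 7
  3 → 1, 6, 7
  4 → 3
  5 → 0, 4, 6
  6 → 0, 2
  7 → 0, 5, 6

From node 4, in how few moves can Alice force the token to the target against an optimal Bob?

A0 = {2}
A1: add {6} — 6 (Alice) has 6→2.
A2: add {3, 5} — 3 (Alice) has 3→6; 5 (Alice) has 5→6.
A3: add {4} — 4 (Alice) has 4→3.
A4 = A3; e.g. 0 (Bob) can still go to 7. Fixed point.
4 enters the attractor at level 3, so Alice can force the target in 3 moves from there.

3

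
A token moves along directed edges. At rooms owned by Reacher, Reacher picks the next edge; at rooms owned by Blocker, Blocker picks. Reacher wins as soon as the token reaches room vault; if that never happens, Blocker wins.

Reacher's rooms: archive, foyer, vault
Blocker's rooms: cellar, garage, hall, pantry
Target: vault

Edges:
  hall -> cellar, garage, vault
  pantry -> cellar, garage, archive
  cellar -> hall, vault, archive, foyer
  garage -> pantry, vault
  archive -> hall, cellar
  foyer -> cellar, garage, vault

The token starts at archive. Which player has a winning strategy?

A0 = {vault}
A1: add {foyer} — foyer (Reacher) has foyer→vault.
A2 = A1; e.g. hall (Blocker) can still go to cellar. Fixed point.
archive never enters the attractor, so Blocker can avoid the target forever.

Blocker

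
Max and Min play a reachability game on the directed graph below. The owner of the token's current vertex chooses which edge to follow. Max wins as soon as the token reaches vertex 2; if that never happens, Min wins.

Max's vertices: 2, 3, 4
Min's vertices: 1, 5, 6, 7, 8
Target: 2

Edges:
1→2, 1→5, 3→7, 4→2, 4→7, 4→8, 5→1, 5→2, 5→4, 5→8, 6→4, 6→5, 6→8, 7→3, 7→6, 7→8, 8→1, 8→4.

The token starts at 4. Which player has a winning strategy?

A0 = {2}
A1: add {4} — 4 (Max) has 4→2.
A2 = A1; e.g. 1 (Min) can still go to 5. Fixed point.
4 ∈ A1, so Max can force the target.

Max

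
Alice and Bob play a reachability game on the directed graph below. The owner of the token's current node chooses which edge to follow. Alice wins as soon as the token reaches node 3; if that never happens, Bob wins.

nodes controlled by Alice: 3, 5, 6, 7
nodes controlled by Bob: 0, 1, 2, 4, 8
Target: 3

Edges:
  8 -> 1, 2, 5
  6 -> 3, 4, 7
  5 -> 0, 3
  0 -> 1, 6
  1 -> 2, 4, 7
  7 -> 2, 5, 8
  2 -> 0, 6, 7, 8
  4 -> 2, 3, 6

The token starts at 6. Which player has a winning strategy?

A0 = {3}
A1: add {5, 6} — 5 (Alice) has 5→3; 6 (Alice) has 6→3.
6 ∈ A1, so Alice can force the target.

Alice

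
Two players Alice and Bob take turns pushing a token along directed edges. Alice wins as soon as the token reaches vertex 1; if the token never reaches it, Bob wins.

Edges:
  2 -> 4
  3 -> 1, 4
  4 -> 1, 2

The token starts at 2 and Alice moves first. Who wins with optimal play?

Bob

Track states (vertex, player-to-move).
A0 = {(1,Alice), (1,Bob)}
A1: add {(3,Alice), (4,Alice)}.
A2: add {(2,Bob), (3,Bob)}.
A3 = A2; e.g. (2,Alice) stays out. (2,Alice) never enters ⇒ Bob avoids the target.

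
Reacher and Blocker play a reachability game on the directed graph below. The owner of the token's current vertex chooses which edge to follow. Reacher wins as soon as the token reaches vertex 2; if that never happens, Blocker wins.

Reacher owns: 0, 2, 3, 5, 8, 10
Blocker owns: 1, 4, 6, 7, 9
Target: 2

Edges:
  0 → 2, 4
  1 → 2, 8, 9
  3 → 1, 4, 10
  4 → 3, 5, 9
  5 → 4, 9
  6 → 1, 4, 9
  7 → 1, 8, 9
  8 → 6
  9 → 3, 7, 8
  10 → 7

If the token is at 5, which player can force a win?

A0 = {2}
A1: add {0} — 0 (Reacher) has 0→2.
A2 = A1; e.g. 1 (Blocker) can still go to 8. Fixed point.
5 never enters the attractor, so Blocker can avoid the target forever.

Blocker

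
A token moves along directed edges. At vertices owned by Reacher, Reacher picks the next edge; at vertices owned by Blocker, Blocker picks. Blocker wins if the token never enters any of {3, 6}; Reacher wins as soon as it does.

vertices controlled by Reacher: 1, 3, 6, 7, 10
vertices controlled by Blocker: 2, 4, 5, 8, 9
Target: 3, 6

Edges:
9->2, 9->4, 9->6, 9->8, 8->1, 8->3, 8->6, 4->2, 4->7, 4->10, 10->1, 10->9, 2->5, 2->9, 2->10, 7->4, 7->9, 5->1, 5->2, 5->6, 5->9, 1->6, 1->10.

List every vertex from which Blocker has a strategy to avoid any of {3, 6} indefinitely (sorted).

A0 = {3, 6}
A1: add {1} — 1 (Reacher) has 1→6.
A2: add {8, 10} — 8 (Blocker): all of {1, 3, 6} already in; 10 (Reacher) has 10→1.
A3 = A2; e.g. 2 (Blocker) can still go to 5. Fixed point.
Reacher's attractor = {1, 3, 6, 8, 10}; Blocker avoids the target exactly from the complement.

2, 4, 5, 7, 9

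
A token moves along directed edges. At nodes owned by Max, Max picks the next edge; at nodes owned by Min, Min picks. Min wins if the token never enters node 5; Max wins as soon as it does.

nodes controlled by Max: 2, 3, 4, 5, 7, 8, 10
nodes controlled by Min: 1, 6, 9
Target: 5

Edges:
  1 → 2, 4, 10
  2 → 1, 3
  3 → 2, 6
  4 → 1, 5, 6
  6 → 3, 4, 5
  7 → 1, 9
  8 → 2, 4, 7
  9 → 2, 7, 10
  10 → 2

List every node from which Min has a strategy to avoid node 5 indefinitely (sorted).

1, 2, 3, 6, 7, 9, 10

A0 = {5}
A1: add {4} — 4 (Max) has 4→5.
A2: add {8} — 8 (Max) has 8→4.
A3 = A2; e.g. 1 (Min) can still go to 2. Fixed point.
Max's attractor = {4, 5, 8}; Min avoids the target exactly from the complement.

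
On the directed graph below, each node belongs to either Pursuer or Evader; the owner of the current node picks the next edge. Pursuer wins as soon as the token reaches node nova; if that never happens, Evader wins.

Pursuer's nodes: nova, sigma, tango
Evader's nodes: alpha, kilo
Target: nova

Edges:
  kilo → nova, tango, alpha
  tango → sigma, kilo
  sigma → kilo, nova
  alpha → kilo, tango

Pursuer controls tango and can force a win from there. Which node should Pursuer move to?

A0 = {nova}
A1: add {sigma} — sigma (Pursuer) has sigma→nova.
A2: add {tango} — tango (Pursuer) has tango→sigma.
A3 = A2; e.g. kilo (Evader) can still go to alpha. Fixed point.
From tango, successor sigma is in the attractor (rank 1); the other successor kilo is not.

sigma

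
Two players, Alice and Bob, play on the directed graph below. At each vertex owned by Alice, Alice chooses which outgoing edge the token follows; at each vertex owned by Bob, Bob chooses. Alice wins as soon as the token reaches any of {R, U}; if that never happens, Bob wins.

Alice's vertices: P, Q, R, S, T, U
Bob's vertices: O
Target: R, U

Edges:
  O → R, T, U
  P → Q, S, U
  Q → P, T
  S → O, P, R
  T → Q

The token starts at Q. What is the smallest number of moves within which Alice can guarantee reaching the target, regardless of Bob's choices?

2

A0 = {R, U}
A1: add {P, S} — P (Alice) has P→U; S (Alice) has S→R.
A2: add {Q} — Q (Alice) has Q→P.
Q enters the attractor at level 2, so Alice can force the target in 2 moves from there.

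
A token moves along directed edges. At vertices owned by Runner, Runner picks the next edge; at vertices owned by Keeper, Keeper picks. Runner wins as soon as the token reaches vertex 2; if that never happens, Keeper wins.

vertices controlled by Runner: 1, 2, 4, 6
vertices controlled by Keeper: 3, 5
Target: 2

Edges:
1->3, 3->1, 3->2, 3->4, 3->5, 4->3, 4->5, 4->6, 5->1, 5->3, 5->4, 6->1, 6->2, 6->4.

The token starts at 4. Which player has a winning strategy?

Runner

A0 = {2}
A1: add {6} — 6 (Runner) has 6→2.
A2: add {4} — 4 (Runner) has 4→6.
A3 = A2; e.g. 1 (Runner) has no edge into A2. Fixed point.
4 ∈ A2, so Runner can force the target.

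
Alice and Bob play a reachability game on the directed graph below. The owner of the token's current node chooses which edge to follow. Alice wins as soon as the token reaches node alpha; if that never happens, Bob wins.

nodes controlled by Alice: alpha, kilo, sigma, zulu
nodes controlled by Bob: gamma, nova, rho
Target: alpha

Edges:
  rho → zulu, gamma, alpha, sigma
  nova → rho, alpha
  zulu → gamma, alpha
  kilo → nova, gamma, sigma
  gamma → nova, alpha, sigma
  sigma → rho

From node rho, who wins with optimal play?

Bob

A0 = {alpha}
A1: add {zulu} — zulu (Alice) has zulu→alpha.
A2 = A1; e.g. rho (Bob) can still go to gamma. Fixed point.
rho never enters the attractor, so Bob can avoid the target forever.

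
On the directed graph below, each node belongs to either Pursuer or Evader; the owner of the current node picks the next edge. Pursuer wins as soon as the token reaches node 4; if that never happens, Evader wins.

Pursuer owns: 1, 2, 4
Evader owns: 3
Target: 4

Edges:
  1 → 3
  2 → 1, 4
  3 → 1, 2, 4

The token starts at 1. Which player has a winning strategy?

A0 = {4}
A1: add {2} — 2 (Pursuer) has 2→4.
A2 = A1; e.g. 1 (Pursuer) has no edge into A1. Fixed point.
1 never enters the attractor, so Evader can avoid the target forever.

Evader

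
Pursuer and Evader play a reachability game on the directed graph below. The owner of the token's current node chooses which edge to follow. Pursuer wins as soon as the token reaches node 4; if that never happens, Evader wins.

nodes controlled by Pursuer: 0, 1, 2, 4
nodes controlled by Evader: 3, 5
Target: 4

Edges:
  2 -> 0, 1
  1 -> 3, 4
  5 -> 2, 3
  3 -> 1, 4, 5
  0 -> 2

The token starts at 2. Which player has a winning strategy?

A0 = {4}
A1: add {1} — 1 (Pursuer) has 1→4.
A2: add {2} — 2 (Pursuer) has 2→1.
2 ∈ A2, so Pursuer can force the target.

Pursuer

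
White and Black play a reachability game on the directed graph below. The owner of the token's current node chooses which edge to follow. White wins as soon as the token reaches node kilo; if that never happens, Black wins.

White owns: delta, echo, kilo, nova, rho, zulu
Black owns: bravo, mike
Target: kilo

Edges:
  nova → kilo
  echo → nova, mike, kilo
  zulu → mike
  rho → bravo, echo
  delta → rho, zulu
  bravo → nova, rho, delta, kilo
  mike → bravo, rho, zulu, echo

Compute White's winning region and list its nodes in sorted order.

bravo, delta, echo, kilo, nova, rho

A0 = {kilo}
A1: add {echo, nova} — nova (White) has nova→kilo; echo (White) has echo→kilo.
A2: add {rho} — rho (White) has rho→echo.
A3: add {delta} — delta (White) has delta→rho.
A4: add {bravo} — bravo (Black): all of {nova, rho, delta, kilo} already in.
A5 = A4; e.g. zulu (White) has no edge into A4. Fixed point.
White's winning region = {bravo, delta, echo, kilo, nova, rho}.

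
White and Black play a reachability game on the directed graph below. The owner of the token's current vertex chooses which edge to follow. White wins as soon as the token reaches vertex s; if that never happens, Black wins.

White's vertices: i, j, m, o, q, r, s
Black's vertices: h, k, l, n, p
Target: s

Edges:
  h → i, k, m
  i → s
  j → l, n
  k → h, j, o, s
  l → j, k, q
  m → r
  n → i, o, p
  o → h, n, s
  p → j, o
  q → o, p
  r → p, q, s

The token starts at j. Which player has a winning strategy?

A0 = {s}
A1: add {i, o, r} — i (White) has i→s; o (White) has o→s; r (White) has r→s.
A2: add {m, q} — m (White) has m→r; q (White) has q→o.
A3 = A2; e.g. h (Black) can still go to k. Fixed point.
j never enters the attractor, so Black can avoid the target forever.

Black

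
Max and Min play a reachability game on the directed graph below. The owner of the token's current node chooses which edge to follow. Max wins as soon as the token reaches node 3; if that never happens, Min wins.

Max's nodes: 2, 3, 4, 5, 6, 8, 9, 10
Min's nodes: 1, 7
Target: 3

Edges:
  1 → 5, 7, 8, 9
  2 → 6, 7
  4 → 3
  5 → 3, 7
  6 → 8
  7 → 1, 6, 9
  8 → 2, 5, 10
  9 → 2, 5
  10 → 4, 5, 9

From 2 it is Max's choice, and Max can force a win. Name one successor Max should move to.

A0 = {3}
A1: add {4, 5} — 4 (Max) has 4→3; 5 (Max) has 5→3.
A2: add {8, 9, 10} — 8 (Max) has 8→5; 9 (Max) has 9→5; 10 (Max) has 10→4.
A3: add {6} — 6 (Max) has 6→8.
A4: add {2} — 2 (Max) has 2→6.
A5 = A4; e.g. 1 (Min) can still go to 7. Fixed point.
From 2, successor 6 is in the attractor (rank 3); the other successor 7 is not.

6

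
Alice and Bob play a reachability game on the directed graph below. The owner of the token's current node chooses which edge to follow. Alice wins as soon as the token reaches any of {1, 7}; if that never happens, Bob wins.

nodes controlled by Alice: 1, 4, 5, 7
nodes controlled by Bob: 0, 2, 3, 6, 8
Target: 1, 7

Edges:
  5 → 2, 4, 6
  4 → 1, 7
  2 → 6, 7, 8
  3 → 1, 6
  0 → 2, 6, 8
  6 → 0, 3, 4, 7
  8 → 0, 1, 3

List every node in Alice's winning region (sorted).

1, 4, 5, 7

A0 = {1, 7}
A1: add {4} — 4 (Alice) has 4→1.
A2: add {5} — 5 (Alice) has 5→4.
A3 = A2; e.g. 0 (Bob) can still go to 2. Fixed point.
Alice's winning region = {1, 4, 5, 7}.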